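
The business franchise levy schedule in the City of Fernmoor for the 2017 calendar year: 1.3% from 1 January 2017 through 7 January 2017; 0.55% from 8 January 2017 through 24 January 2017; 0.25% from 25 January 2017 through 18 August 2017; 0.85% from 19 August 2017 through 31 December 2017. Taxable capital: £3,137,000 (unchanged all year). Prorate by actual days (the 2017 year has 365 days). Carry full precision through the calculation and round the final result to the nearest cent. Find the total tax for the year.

1 January – 7 January 2017: 7 days at 1.3% → £3,137,000 × 1.3% × 7/365 = £782.1014
8 January – 24 January 2017: 17 days at 0.55% → £3,137,000 × 0.55% × 17/365 = £803.5877
25 January – 18 August 2017: 206 days at 0.25% → £3,137,000 × 0.25% × 206/365 = £4,426.1781
19 August – 31 December 2017: 135 days at 0.85% → £3,137,000 × 0.85% × 135/365 = £9,862.2123
Total = £15,874.0795

£15,874.08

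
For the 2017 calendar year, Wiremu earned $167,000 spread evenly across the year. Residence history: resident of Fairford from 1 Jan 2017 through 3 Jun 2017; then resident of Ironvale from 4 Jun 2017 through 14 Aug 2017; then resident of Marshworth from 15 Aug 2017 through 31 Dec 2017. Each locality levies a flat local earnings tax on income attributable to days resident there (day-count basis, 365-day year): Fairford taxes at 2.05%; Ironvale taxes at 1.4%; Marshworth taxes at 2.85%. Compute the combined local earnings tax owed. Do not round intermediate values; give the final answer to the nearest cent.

Fairford, 1 Jan – 3 Jun 2017: 154 days → $167,000 × 2.05% × 154/365 = $1,444.4356
Ironvale, 4 Jun – 14 Aug 2017: 72 days → $167,000 × 1.4% × 72/365 = $461.1945
Marshworth, 15 Aug – 31 Dec 2017: 139 days → $167,000 × 2.85% × 139/365 = $1,812.5219
Total = $3,718.1521

$3,718.15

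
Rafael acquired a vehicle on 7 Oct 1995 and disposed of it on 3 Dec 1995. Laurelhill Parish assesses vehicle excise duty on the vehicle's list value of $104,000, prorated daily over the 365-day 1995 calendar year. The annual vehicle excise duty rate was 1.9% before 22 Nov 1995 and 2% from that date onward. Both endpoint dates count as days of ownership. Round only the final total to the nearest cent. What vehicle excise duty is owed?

7 Oct – 21 Nov 1995: 46 days at 1.9% → $104,000 × 1.9% × 46/365 = $249.0301
22 Nov – 3 Dec 1995: 12 days at 2% → $104,000 × 2% × 12/365 = $68.3836
Total = $317.4137

$317.41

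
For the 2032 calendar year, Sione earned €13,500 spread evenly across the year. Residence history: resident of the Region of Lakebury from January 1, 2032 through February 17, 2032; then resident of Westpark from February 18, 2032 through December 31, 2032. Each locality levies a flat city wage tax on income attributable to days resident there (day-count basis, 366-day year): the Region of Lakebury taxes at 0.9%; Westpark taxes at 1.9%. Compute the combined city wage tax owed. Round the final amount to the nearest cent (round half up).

€238.80

The Region of Lakebury, January 1 – February 17, 2032: 48 days → €13,500 × 0.9% × 48/366 = €15.9344
Westpark, February 18 – December 31, 2032: 318 days → €13,500 × 1.9% × 318/366 = €222.8607
Total = €238.7951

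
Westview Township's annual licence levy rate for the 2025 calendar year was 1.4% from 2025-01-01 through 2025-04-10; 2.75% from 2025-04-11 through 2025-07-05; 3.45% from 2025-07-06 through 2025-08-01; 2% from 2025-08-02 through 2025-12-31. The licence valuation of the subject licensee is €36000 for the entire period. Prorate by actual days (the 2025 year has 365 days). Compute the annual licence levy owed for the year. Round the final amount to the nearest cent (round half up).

€763.05

2025-01-01 to 2025-04-10: 100 days at 1.4% → €36000 × 1.4% × 100/365 = €138.0822
2025-04-11 to 2025-07-05: 86 days at 2.75% → €36000 × 2.75% × 86/365 = €233.2603
2025-07-06 to 2025-08-01: 27 days at 3.45% → €36000 × 3.45% × 27/365 = €91.8740
2025-08-02 to 2025-12-31: 152 days at 2% → €36000 × 2% × 152/365 = €299.8356
Total = €763.0521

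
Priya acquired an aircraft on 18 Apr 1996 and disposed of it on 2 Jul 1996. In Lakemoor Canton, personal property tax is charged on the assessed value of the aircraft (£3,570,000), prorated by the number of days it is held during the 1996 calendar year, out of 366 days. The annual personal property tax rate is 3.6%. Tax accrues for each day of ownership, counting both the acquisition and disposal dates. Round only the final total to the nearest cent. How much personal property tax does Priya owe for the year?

£26,687.21

Days held (18 Apr – 2 Jul 1996): 76 out of 366
Tax = £3,570,000 × 3.6% × 76/366 = £26,687.2131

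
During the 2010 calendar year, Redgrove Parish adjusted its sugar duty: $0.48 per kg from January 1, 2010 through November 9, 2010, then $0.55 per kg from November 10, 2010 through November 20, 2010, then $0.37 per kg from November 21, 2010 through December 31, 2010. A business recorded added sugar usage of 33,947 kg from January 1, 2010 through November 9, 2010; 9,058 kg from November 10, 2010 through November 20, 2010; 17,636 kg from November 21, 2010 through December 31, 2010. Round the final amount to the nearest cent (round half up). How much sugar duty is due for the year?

January 1 – November 9, 2010: 33,947 kg at $0.48/kg → $16,294.56
November 10 – November 20, 2010: 9,058 kg at $0.55/kg → $4,981.90
November 21 – December 31, 2010: 17,636 kg at $0.37/kg → $6,525.32

$27,801.78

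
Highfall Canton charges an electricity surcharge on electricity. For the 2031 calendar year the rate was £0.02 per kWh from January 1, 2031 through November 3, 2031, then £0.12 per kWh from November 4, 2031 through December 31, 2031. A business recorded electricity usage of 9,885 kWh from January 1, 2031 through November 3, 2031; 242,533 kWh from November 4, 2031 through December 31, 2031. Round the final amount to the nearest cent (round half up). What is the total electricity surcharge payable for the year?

January 1 – November 3, 2031: 9,885 kWh at £0.02/kWh → £197.70
November 4 – December 31, 2031: 242,533 kWh at £0.12/kWh → £29,103.96

£29,301.66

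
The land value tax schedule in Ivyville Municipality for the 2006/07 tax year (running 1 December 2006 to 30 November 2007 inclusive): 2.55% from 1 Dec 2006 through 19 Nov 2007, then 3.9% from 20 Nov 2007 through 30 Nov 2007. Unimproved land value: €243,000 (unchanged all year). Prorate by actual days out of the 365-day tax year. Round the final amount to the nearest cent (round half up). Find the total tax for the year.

1 Dec 2006 – 19 Nov 2007: 354 days at 2.55% → €243,000 × 2.55% × 354/365 = €6,009.7562
20 Nov – 30 Nov 2007: 11 days at 3.9% → €243,000 × 3.9% × 11/365 = €285.6082
Total = €6,295.3644

€6,295.36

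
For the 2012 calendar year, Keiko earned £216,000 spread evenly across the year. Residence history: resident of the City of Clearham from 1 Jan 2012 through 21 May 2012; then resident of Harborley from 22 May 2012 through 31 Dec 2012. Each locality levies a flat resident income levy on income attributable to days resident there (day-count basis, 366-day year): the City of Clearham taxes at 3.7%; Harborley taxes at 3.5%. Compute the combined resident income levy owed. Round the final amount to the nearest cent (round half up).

£7,727.61

The City of Clearham, 1 Jan – 21 May 2012: 142 days → £216,000 × 3.7% × 142/366 = £3,100.7213
Harborley, 22 May – 31 Dec 2012: 224 days → £216,000 × 3.5% × 224/366 = £4,626.8852
Total = £7,727.6066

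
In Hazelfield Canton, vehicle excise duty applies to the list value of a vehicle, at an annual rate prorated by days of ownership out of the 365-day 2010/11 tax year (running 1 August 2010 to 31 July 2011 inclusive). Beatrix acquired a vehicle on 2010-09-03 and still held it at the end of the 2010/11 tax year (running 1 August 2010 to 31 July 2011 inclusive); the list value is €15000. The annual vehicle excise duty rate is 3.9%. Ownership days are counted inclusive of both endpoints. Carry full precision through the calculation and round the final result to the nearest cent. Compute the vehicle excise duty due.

Days held (2010-09-03 to 2011-07-31): 332 out of 365
Tax = €15000 × 3.9% × 332/365 = €532.1096

€532.11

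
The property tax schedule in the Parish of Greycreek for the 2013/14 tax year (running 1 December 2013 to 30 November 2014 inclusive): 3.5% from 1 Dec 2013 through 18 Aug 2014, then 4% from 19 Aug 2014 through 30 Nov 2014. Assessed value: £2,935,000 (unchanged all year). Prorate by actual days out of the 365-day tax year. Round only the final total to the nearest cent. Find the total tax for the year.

1 Dec 2013 – 18 Aug 2014: 261 days at 3.5% → £2,935,000 × 3.5% × 261/365 = £73,455.4110
19 Aug – 30 Nov 2014: 104 days at 4% → £2,935,000 × 4% × 104/365 = £33,450.9589
Total = £106,906.3699

£106,906.37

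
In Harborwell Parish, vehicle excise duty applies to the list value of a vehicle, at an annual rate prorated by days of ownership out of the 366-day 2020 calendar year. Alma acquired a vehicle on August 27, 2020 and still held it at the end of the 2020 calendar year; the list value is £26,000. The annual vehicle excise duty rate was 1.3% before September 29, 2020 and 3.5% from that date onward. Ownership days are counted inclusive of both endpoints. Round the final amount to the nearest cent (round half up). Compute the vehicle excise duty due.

August 27 – September 28, 2020: 33 days at 1.3% → £26,000 × 1.3% × 33/366 = £30.4754
September 29 – December 31, 2020: 94 days at 3.5% → £26,000 × 3.5% × 94/366 = £233.7158
Total = £264.1913

£264.19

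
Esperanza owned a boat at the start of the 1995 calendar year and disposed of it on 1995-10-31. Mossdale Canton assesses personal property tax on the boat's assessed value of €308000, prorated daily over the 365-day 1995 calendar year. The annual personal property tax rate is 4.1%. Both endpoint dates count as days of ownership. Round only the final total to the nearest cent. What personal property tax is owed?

€10517.57

Days held (1995-01-01 to 1995-10-31): 304 out of 365
Tax = €308000 × 4.1% × 304/365 = €10517.5671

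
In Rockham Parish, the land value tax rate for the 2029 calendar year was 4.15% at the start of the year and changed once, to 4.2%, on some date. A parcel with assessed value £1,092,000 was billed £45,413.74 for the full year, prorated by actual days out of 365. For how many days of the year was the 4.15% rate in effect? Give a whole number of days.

301 days

Let d = days at the first rate; then 365 − d days at the second rate.
£1,092,000 × [4.15%·d + 4.2%·(365−d)] / 365 = £45,413.74
Solving gives d = 301, so the new rate took effect on 29 Oct 2029.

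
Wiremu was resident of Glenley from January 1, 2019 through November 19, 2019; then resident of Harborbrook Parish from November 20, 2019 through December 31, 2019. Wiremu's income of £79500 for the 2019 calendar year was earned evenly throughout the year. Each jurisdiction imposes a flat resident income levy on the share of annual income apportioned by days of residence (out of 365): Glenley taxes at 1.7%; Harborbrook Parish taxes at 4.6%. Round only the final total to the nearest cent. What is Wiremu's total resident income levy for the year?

Glenley, January 1 – November 19, 2019: 323 days → £79500 × 1.7% × 323/365 = £1195.9849
Harborbrook Parish, November 20 – December 31, 2019: 42 days → £79500 × 4.6% × 42/365 = £420.8055
Total = £1616.7904

£1616.79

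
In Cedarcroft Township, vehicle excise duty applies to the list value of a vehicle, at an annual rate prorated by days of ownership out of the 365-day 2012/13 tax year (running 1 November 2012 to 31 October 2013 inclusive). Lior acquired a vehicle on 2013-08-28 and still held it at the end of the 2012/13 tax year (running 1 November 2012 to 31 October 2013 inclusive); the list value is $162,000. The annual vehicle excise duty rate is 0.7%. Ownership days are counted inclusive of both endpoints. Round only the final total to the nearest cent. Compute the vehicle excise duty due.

Days held (2013-08-28 to 2013-10-31): 65 out of 365
Tax = $162,000 × 0.7% × 65/365 = $201.9452

$201.95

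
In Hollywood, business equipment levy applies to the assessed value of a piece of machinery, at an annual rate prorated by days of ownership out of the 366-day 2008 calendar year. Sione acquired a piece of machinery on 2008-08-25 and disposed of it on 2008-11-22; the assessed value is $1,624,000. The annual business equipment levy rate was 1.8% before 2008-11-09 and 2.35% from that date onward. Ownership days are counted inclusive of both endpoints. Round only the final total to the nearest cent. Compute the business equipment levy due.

$7,529.86

2008-08-25 to 2008-11-08: 76 days at 1.8% → $1,624,000 × 1.8% × 76/366 = $6,070.0328
2008-11-09 to 2008-11-22: 14 days at 2.35% → $1,624,000 × 2.35% × 14/366 = $1,459.8251
Total = $7,529.8579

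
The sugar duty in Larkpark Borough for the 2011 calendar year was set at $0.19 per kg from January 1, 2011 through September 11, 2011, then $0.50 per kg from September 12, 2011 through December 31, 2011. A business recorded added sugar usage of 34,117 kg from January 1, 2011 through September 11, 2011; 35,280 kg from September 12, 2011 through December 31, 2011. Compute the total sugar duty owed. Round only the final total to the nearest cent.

$24122.23

January 1 – September 11, 2011: 34,117 kg at $0.19/kg → $6482.23
September 12 – December 31, 2011: 35,280 kg at $0.50/kg → $17640.00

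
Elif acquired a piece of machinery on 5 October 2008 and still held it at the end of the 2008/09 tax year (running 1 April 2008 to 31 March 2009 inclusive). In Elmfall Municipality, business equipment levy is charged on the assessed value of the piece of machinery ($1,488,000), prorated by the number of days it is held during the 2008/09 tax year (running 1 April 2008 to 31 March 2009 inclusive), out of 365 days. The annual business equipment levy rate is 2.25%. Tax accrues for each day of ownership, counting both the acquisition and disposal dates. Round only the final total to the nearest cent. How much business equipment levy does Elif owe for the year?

$16,327.23

Days held (5 October 2008 – 31 March 2009): 178 out of 365
Tax = $1,488,000 × 2.25% × 178/365 = $16,327.2329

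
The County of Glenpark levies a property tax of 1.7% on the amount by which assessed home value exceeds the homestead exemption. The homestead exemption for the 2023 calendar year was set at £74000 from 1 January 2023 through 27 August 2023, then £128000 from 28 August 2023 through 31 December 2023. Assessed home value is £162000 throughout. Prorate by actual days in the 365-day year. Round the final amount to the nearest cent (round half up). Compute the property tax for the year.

£1179.10

1 January – 27 August 2023: 239 days, exemption £74000 → (£162000 − £74000) × 1.7% × 239/365 = £979.5726
28 August – 31 December 2023: 126 days, exemption £128000 → (£162000 − £128000) × 1.7% × 126/365 = £199.5288
Total = £1179.1014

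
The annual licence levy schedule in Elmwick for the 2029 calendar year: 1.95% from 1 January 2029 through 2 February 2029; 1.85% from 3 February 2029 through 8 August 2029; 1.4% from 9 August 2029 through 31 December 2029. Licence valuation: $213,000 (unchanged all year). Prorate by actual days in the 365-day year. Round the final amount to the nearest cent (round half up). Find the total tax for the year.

1 January – 2 February 2029: 33 days at 1.95% → $213,000 × 1.95% × 33/365 = $375.5219
3 February – 8 August 2029: 187 days at 1.85% → $213,000 × 1.85% × 187/365 = $2,018.8315
9 August – 31 December 2029: 145 days at 1.4% → $213,000 × 1.4% × 145/365 = $1,184.6301
Total = $3,578.9836

$3,578.98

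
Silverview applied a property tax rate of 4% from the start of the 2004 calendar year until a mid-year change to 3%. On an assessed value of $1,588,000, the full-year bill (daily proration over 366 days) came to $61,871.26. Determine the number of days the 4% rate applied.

Let d = days at the first rate; then 366 − d days at the second rate.
$1,588,000 × [4%·d + 3%·(366−d)] / 366 = $61,871.26
Solving gives d = 328, so the new rate took effect on 24 November 2004.

328 days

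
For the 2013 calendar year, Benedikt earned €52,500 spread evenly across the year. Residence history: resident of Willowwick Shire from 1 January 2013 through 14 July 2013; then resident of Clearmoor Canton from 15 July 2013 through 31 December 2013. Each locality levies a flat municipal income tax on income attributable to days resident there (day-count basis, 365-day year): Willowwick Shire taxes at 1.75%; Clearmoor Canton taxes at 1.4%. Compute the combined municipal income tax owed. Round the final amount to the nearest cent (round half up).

Willowwick Shire, 1 January – 14 July 2013: 195 days → €52,500 × 1.75% × 195/365 = €490.8390
Clearmoor Canton, 15 July – 31 December 2013: 170 days → €52,500 × 1.4% × 170/365 = €342.3288
Total = €833.1678

€833.17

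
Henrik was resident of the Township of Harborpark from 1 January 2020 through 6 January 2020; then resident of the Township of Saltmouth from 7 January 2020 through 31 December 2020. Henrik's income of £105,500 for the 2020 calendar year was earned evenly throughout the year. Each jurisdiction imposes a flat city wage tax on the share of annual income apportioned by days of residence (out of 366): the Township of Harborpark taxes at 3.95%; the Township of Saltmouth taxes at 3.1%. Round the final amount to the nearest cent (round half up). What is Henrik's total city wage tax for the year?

£3,285.20

The Township of Harborpark, 1 January – 6 January 2020: 6 days → £105,500 × 3.95% × 6/366 = £68.3156
The Township of Saltmouth, 7 January – 31 December 2020: 360 days → £105,500 × 3.1% × 360/366 = £3,216.8852
Total = £3,285.2008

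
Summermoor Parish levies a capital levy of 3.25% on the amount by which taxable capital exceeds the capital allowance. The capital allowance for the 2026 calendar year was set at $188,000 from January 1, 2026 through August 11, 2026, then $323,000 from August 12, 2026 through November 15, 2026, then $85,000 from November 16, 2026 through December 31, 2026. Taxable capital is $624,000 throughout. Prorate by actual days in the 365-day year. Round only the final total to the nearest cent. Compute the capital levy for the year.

January 1 – August 11, 2026: 223 days, exemption $188,000 → ($624,000 − $188,000) × 3.25% × 223/365 = $8,657.2877
August 12 – November 15, 2026: 96 days, exemption $323,000 → ($624,000 − $323,000) × 3.25% × 96/365 = $2,572.9315
November 16 – December 31, 2026: 46 days, exemption $85,000 → ($624,000 − $85,000) × 3.25% × 46/365 = $2,207.6849
Total = $13,437.9041

$13,437.90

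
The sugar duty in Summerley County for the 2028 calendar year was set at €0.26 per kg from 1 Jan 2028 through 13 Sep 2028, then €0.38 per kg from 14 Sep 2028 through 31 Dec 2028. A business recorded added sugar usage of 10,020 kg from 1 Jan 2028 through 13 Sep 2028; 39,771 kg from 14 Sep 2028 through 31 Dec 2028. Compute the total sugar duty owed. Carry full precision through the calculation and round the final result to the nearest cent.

1 Jan – 13 Sep 2028: 10,020 kg at €0.26/kg → €2,605.20
14 Sep – 31 Dec 2028: 39,771 kg at €0.38/kg → €15,112.98

€17,718.18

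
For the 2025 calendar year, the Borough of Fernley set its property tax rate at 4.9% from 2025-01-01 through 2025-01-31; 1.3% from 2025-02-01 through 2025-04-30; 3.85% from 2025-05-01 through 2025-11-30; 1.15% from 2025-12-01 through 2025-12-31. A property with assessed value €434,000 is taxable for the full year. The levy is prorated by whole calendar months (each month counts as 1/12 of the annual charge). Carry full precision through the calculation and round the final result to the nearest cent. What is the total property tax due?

€13,345.50

2025-01-01 to 2025-01-31: 1 month at 4.9% → €434,000 × 4.9% × 1/12 = €1,772.1667
2025-02-01 to 2025-04-30: 3 months at 1.3% → €434,000 × 1.3% × 3/12 = €1,410.5000
2025-05-01 to 2025-11-30: 7 months at 3.85% → €434,000 × 3.85% × 7/12 = €9,746.9167
2025-12-01 to 2025-12-31: 1 month at 1.15% → €434,000 × 1.15% × 1/12 = €415.9167
Total = €13,345.5000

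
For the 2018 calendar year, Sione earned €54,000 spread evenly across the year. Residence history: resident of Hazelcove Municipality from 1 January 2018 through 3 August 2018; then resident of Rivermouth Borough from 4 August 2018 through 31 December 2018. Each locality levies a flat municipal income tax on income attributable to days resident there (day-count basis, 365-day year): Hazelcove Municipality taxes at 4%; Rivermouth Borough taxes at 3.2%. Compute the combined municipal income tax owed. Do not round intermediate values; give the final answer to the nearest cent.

Hazelcove Municipality, 1 January – 3 August 2018: 215 days → €54,000 × 4% × 215/365 = €1,272.3288
Rivermouth Borough, 4 August – 31 December 2018: 150 days → €54,000 × 3.2% × 150/365 = €710.1370
Total = €1,982.4658

€1,982.47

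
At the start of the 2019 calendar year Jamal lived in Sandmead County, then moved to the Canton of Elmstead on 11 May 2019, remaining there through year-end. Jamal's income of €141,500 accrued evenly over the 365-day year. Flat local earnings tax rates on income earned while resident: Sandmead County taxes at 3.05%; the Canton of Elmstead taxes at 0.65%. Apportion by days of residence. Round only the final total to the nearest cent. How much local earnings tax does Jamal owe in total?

€2,129.28

Sandmead County, 1 Jan – 10 May 2019: 130 days → €141,500 × 3.05% × 130/365 = €1,537.1164
The Canton of Elmstead, 11 May – 31 Dec 2019: 235 days → €141,500 × 0.65% × 235/365 = €592.1678
Total = €2,129.2842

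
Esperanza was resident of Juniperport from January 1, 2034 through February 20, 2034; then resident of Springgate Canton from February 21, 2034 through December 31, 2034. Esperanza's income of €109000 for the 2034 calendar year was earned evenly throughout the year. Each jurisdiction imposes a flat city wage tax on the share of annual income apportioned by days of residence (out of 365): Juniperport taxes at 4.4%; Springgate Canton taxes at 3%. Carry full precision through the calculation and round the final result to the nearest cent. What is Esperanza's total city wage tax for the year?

Juniperport, January 1 – February 20, 2034: 51 days → €109000 × 4.4% × 51/365 = €670.1260
Springgate Canton, February 21 – December 31, 2034: 314 days → €109000 × 3% × 314/365 = €2813.0959
Total = €3483.2219

€3483.22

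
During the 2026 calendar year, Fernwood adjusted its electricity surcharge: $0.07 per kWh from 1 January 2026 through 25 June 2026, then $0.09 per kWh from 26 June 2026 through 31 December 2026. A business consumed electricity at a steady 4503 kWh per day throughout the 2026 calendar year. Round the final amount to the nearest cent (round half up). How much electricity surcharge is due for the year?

1 January – 25 June 2026: 176 days × 4503 kWh/day = 792,528 kWh at $0.07/kWh → $55476.96
26 June – 31 December 2026: 189 days × 4503 kWh/day = 851,067 kWh at $0.09/kWh → $76596.03

$132072.99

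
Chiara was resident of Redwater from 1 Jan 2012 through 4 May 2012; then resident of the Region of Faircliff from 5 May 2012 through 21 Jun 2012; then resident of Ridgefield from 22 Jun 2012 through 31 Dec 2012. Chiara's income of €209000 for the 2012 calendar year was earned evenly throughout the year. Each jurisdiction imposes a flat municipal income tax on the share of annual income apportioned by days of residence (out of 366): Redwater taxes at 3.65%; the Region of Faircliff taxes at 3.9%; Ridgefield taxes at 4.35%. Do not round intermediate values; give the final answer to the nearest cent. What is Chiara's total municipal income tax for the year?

Redwater, 1 Jan – 4 May 2012: 125 days → €209000 × 3.65% × 125/366 = €2605.3620
The Region of Faircliff, 5 May – 21 Jun 2012: 48 days → €209000 × 3.9% × 48/366 = €1068.9836
Ridgefield, 22 Jun – 31 Dec 2012: 193 days → €209000 × 4.35% × 193/366 = €4794.1516
Total = €8468.4973

€8468.50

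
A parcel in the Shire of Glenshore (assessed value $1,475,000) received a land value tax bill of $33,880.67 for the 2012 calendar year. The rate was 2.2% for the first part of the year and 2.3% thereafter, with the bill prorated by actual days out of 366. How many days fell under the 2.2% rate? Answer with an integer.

Let d = days at the first rate; then 366 − d days at the second rate.
$1,475,000 × [2.2%·d + 2.3%·(366−d)] / 366 = $33,880.67
Solving gives d = 11, so the new rate took effect on 12 Jan 2012.

11 days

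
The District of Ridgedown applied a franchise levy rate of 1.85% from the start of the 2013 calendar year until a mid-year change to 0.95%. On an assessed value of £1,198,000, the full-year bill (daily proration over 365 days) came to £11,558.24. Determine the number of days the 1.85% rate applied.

Let d = days at the first rate; then 365 − d days at the second rate.
£1,198,000 × [1.85%·d + 0.95%·(365−d)] / 365 = £11,558.24
Solving gives d = 6, so the new rate took effect on 7 January 2013.

6 days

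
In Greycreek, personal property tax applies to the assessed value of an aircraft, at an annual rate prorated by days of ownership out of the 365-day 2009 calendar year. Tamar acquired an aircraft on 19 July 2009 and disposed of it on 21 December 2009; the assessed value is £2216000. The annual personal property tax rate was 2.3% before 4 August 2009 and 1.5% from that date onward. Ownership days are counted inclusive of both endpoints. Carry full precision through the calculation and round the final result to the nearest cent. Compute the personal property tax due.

£14983.80

19 July – 3 August 2009: 16 days at 2.3% → £2216000 × 2.3% × 16/365 = £2234.2137
4 August – 21 December 2009: 140 days at 1.5% → £2216000 × 1.5% × 140/365 = £12749.5890
Total = £14983.8027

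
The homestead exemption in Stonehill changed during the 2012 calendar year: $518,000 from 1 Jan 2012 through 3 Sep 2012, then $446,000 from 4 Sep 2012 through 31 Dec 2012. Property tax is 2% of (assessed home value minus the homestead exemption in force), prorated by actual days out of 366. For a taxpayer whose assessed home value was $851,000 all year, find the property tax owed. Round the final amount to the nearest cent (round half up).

$7,128.20

1 Jan – 3 Sep 2012: 247 days, exemption $518,000 → ($851,000 − $518,000) × 2% × 247/366 = $4,494.5902
4 Sep – 31 Dec 2012: 119 days, exemption $446,000 → ($851,000 − $446,000) × 2% × 119/366 = $2,633.6066
Total = $7,128.1967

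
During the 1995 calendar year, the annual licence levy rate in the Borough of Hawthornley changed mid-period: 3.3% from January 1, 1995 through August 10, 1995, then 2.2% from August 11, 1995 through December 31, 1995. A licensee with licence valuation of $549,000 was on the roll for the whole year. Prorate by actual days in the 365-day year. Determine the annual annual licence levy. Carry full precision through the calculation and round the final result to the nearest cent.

January 1 – August 10, 1995: 222 days at 3.3% → $549,000 × 3.3% × 222/365 = $11,019.1068
August 11 – December 31, 1995: 143 days at 2.2% → $549,000 × 2.2% × 143/365 = $4,731.9288
Total = $15,751.0356

$15,751.04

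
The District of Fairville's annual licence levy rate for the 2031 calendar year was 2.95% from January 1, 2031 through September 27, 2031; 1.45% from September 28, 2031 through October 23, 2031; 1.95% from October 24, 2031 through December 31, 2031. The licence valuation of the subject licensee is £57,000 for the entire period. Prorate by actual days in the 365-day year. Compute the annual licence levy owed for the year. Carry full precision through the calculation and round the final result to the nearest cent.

£1,512.84

January 1 – September 27, 2031: 270 days at 2.95% → £57,000 × 2.95% × 270/365 = £1,243.8493
September 28 – October 23, 2031: 26 days at 1.45% → £57,000 × 1.45% × 26/365 = £58.8740
October 24 – December 31, 2031: 69 days at 1.95% → £57,000 × 1.95% × 69/365 = £210.1192
Total = £1,512.8425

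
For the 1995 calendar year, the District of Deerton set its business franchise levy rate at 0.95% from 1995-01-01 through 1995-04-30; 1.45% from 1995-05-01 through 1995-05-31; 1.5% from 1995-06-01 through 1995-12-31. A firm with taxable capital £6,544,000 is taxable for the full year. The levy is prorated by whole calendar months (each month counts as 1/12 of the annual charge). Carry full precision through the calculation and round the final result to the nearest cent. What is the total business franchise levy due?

£85,890.00

1995-01-01 to 1995-04-30: 4 months at 0.95% → £6,544,000 × 0.95% × 4/12 = £20,722.6667
1995-05-01 to 1995-05-31: 1 month at 1.45% → £6,544,000 × 1.45% × 1/12 = £7,907.3333
1995-06-01 to 1995-12-31: 7 months at 1.5% → £6,544,000 × 1.5% × 7/12 = £57,260.0000
Total = £85,890.0000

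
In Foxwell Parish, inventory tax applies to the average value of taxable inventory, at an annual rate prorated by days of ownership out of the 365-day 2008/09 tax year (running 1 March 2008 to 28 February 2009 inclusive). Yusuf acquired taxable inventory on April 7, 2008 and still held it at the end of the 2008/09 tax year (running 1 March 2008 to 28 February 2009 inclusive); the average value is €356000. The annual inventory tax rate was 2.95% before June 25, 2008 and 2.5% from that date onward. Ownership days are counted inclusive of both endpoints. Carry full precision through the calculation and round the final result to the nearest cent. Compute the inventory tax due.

April 7 – June 24, 2008: 79 days at 2.95% → €356000 × 2.95% × 79/365 = €2273.0356
June 25, 2008 – February 28, 2009: 249 days at 2.5% → €356000 × 2.5% × 249/365 = €6071.5068
Total = €8344.5425

€8344.54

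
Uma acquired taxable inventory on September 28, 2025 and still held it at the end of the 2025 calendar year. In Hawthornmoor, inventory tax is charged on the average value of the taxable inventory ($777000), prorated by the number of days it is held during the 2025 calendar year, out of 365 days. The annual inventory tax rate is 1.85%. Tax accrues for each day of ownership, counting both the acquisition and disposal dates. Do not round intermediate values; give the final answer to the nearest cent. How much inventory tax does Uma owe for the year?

$3741.31

Days held (September 28 – December 31, 2025): 95 out of 365
Tax = $777000 × 1.85% × 95/365 = $3741.3082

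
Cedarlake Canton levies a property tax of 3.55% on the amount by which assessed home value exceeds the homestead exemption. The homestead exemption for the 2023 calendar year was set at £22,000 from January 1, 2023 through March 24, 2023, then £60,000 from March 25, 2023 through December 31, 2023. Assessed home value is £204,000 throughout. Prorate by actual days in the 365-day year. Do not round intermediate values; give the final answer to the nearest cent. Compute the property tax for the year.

£5,418.76

January 1 – March 24, 2023: 83 days, exemption £22,000 → (£204,000 − £22,000) × 3.55% × 83/365 = £1,469.2137
March 25 – December 31, 2023: 282 days, exemption £60,000 → (£204,000 − £60,000) × 3.55% × 282/365 = £3,949.5452
Total = £5,418.7589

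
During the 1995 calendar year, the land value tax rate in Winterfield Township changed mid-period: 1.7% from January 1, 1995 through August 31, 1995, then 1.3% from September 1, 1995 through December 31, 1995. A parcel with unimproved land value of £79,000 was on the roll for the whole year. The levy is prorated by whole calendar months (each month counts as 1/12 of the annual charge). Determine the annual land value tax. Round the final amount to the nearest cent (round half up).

January 1 – August 31, 1995: 8 months at 1.7% → £79,000 × 1.7% × 8/12 = £895.3333
September 1 – December 31, 1995: 4 months at 1.3% → £79,000 × 1.3% × 4/12 = £342.3333
Total = £1,237.6667

£1,237.67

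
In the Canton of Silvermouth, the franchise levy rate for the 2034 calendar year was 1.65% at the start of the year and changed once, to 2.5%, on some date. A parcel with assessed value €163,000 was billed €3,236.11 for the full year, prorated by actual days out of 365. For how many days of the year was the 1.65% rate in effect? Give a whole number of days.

Let d = days at the first rate; then 365 − d days at the second rate.
€163,000 × [1.65%·d + 2.5%·(365−d)] / 365 = €3,236.11
Solving gives d = 221, so the new rate took effect on 10 August 2034.

221 days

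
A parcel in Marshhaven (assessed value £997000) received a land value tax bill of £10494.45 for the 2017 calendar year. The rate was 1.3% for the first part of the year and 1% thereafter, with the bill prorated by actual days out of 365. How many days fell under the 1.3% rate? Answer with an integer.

Let d = days at the first rate; then 365 − d days at the second rate.
£997000 × [1.3%·d + 1%·(365−d)] / 365 = £10494.45
Solving gives d = 64, so the new rate took effect on 6 Mar 2017.

64 days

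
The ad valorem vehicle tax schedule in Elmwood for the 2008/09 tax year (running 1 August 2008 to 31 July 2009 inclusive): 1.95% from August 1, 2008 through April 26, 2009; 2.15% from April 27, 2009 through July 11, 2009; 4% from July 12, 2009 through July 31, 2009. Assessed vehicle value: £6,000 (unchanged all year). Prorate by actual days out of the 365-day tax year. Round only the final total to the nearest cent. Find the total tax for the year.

August 1, 2008 – April 26, 2009: 269 days at 1.95% → £6,000 × 1.95% × 269/365 = £86.2274
April 27 – July 11, 2009: 76 days at 2.15% → £6,000 × 2.15% × 76/365 = £26.8603
July 12 – July 31, 2009: 20 days at 4% → £6,000 × 4% × 20/365 = £13.1507
Total = £126.2384

£126.24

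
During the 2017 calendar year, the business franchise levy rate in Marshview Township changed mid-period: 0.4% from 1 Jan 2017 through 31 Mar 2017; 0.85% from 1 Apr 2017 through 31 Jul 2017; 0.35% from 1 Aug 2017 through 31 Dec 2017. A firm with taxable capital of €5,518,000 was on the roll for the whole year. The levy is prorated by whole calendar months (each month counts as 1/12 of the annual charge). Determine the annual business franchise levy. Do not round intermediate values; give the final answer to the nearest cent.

€29,199.42

1 Jan – 31 Mar 2017: 3 months at 0.4% → €5,518,000 × 0.4% × 3/12 = €5,518.0000
1 Apr – 31 Jul 2017: 4 months at 0.85% → €5,518,000 × 0.85% × 4/12 = €15,634.3333
1 Aug – 31 Dec 2017: 5 months at 0.35% → €5,518,000 × 0.35% × 5/12 = €8,047.0833
Total = €29,199.4167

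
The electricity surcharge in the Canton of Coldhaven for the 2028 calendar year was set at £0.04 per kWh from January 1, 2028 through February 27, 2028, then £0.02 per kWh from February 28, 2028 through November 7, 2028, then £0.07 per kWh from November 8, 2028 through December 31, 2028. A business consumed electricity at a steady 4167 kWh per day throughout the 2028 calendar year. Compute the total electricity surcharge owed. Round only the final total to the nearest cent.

January 1 – February 27, 2028: 58 days × 4167 kWh/day = 241,686 kWh at £0.04/kWh → £9667.44
February 28 – November 7, 2028: 254 days × 4167 kWh/day = 1,058,418 kWh at £0.02/kWh → £21168.36
November 8 – December 31, 2028: 54 days × 4167 kWh/day = 225,018 kWh at £0.07/kWh → £15751.26

£46587.06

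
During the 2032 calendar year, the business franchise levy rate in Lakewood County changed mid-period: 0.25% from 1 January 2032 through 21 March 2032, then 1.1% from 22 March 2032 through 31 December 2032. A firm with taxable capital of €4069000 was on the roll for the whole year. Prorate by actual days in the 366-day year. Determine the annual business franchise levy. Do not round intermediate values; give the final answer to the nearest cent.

1 January – 21 March 2032: 81 days at 0.25% → €4069000 × 0.25% × 81/366 = €2251.2910
22 March – 31 December 2032: 285 days at 1.1% → €4069000 × 1.1% × 285/366 = €34853.3197
Total = €37104.6107

€37104.61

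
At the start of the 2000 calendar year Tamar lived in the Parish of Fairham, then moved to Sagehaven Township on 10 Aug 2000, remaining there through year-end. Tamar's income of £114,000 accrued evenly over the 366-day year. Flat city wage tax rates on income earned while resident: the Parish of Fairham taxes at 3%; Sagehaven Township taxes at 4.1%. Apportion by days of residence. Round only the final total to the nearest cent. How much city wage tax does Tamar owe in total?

£3,913.38

The Parish of Fairham, 1 Jan – 9 Aug 2000: 222 days → £114,000 × 3% × 222/366 = £2,074.4262
Sagehaven Township, 10 Aug – 31 Dec 2000: 144 days → £114,000 × 4.1% × 144/366 = £1,838.9508
Total = £3,913.3770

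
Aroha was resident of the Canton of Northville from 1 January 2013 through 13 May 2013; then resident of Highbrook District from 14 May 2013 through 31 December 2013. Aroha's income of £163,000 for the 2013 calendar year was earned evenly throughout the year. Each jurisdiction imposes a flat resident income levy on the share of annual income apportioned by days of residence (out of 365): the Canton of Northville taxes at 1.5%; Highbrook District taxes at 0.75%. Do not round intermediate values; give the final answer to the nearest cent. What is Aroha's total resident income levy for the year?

£1,667.96

The Canton of Northville, 1 January – 13 May 2013: 133 days → £163,000 × 1.5% × 133/365 = £890.9178
Highbrook District, 14 May – 31 December 2013: 232 days → £163,000 × 0.75% × 232/365 = £777.0411
Total = £1,667.9589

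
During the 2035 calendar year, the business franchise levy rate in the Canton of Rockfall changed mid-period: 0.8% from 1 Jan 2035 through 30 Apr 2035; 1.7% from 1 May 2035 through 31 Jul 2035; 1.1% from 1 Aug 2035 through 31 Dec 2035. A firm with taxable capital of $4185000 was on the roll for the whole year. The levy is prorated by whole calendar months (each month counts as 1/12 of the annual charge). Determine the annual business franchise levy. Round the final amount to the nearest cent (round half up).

$48127.50

1 Jan – 30 Apr 2035: 4 months at 0.8% → $4185000 × 0.8% × 4/12 = $11160.0000
1 May – 31 Jul 2035: 3 months at 1.7% → $4185000 × 1.7% × 3/12 = $17786.2500
1 Aug – 31 Dec 2035: 5 months at 1.1% → $4185000 × 1.1% × 5/12 = $19181.2500
Total = $48127.5000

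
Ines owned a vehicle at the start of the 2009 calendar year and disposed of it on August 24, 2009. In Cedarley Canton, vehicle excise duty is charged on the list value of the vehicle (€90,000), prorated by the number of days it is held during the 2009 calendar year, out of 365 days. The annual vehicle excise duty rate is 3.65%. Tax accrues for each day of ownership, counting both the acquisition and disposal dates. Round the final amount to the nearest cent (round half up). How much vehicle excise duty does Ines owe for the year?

Days held (January 1 – August 24, 2009): 236 out of 365
Tax = €90,000 × 3.65% × 236/365 = €2,124.0000

€2,124.00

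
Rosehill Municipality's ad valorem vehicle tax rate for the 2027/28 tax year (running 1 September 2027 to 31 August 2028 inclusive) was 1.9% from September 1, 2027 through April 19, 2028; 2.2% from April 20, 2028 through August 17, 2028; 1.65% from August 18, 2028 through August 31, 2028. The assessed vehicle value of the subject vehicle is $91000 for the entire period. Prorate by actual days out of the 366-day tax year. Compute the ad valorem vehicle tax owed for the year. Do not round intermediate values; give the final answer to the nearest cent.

September 1, 2027 – April 19, 2028: 232 days at 1.9% → $91000 × 1.9% × 232/366 = $1095.9781
April 20 – August 17, 2028: 120 days at 2.2% → $91000 × 2.2% × 120/366 = $656.3934
August 18 – August 31, 2028: 14 days at 1.65% → $91000 × 1.65% × 14/366 = $57.4344
Total = $1809.8060

$1809.81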